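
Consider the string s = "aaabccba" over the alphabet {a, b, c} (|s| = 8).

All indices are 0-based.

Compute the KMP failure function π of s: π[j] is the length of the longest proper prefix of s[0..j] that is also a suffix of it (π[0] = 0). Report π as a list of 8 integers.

[0, 1, 2, 0, 0, 0, 0, 1]

π[0] = 0
j=1 s[j]='a': π[1]=1 (border 'a')
j=2 s[j]='a': π[2]=2 (border 'aa')
j=3 s[j]='b': k: 2→1→0; π[3]=0 (border '')
j=4 s[j]='c': π[4]=0 (border '')
j=5 s[j]='c': π[5]=0 (border '')
j=6 s[j]='b': π[6]=0 (border '')
j=7 s[j]='a': π[7]=1 (border 'a')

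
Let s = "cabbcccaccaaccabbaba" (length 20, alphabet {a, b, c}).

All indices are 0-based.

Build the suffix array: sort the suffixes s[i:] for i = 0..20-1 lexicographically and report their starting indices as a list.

rank→(start, suffix):
  0 → (19, 'a')
  1 → (10, 'aaccabbaba')
  2 → (17, 'aba')
  3 → (14, 'abbaba')
  4 → (1, 'abbcccaccaaccabbaba')
  5 → (7, 'accaaccabbaba')
  6 → (11, 'accabbaba')
  7 → (18, 'ba')
  8 → (16, 'baba')
  9 → (15, 'bbaba')
  10 → (2, 'bbcccaccaaccabbaba')
  11 → (3, 'bcccaccaaccabbaba')
  12 → (9, 'caaccabbaba')
  13 → (13, 'cabbaba')
  14 → (0, 'cabbcccaccaaccabbaba')
  15 → (6, 'caccaaccabbaba')
  16 → (8, 'ccaaccabbaba')
  17 → (12, 'ccabbaba')
  18 → (5, 'ccaccaaccabbaba')
  19 → (4, 'cccaccaaccabbaba')

[19, 10, 17, 14, 1, 7, 11, 18, 16, 15, 2, 3, 9, 13, 0, 6, 8, 12, 5, 4]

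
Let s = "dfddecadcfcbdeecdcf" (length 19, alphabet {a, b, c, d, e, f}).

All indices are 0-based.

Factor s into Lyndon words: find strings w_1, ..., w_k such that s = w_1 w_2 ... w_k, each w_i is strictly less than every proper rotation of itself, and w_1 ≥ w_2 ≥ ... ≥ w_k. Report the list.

["df", "dde", "c", "adcfcbdeecdcf"]

emit factor 1: 'df' (i=0, period=2)
emit factor 2: 'dde' (i=2, period=3)
emit factor 3: 'c' (i=5, period=1)
emit factor 4: 'adcfcbdeecdcf' (i=6, period=13)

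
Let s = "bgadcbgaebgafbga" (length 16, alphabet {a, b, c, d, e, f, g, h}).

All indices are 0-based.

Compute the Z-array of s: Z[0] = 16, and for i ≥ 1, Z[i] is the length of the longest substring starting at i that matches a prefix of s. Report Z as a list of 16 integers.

[16, 0, 0, 0, 0, 3, 0, 0, 0, 3, 0, 0, 0, 3, 0, 0]

Z[0]=16
i=1: fresh scan; Z[1]=0
i=2: fresh scan; Z[2]=0
i=3: fresh scan; Z[3]=0
i=4: fresh scan; Z[4]=0
i=5: fresh scan; Z[5]=3 grow→box=[5,8)
i=6: min(r-i=2, Z[1]=0)=0; Z[6]=0
i=7: min(r-i=1, Z[2]=0)=0; Z[7]=0
i=8: fresh scan; Z[8]=0
i=9: fresh scan; Z[9]=3 grow→box=[9,12)
i=10: min(r-i=2, Z[1]=0)=0; Z[10]=0
i=11: min(r-i=1, Z[2]=0)=0; Z[11]=0
i=12: fresh scan; Z[12]=0
i=13: fresh scan; Z[13]=3 grow→box=[13,16)
i=14: min(r-i=2, Z[1]=0)=0; Z[14]=0
i=15: min(r-i=1, Z[2]=0)=0; Z[15]=0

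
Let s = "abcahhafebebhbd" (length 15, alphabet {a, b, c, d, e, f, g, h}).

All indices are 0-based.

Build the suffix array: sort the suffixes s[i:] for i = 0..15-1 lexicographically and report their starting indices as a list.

[0, 6, 3, 1, 13, 9, 11, 2, 14, 8, 10, 7, 5, 12, 4]

rank→(start, suffix):
  0 → (0, 'abcahhafebebhbd')
  1 → (6, 'afebebhbd')
  2 → (3, 'ahhafebebhbd')
  3 → (1, 'bcahhafebebhbd')
  4 → (13, 'bd')
  5 → (9, 'bebhbd')
  6 → (11, 'bhbd')
  7 → (2, 'cahhafebebhbd')
  8 → (14, 'd')
  9 → (8, 'ebebhbd')
  10 → (10, 'ebhbd')
  11 → (7, 'febebhbd')
  12 → (5, 'hafebebhbd')
  13 → (12, 'hbd')
  14 → (4, 'hhafebebhbd')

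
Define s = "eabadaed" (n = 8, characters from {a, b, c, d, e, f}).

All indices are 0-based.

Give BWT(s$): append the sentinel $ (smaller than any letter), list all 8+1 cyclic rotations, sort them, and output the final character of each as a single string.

rank  rotation   last
    0  $eabadaed  d
    1  abadaed$e  e
    2  adaed$eab  b
    3  aed$eabad  d
    4  badaed$ea  a
    5  d$eabadae  e
    6  daed$eaba  a
    7  eabadaed$  $
    8  ed$eabada  a

debdaea$a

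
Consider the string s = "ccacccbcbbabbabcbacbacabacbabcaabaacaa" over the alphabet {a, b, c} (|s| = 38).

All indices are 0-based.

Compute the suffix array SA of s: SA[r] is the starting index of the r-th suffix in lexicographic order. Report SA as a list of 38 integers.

rank | idx | suffix
   0 |  37 | a
   1 |  36 | aa
   2 |  30 | aabaacaa
   3 |  33 | aacaa
   4 |  31 | abaacaa
   5 |  22 | abacbabcaabaacaa
   6 |  10 | abbabcbacbacabacbabcaabaacaa
   7 |  27 | abcaabaacaa
   8 |  13 | abcbacbacabacbabcaabaacaa
   9 |  34 | acaa
  10 |  20 | acabacbabcaabaacaa
  11 |  24 | acbabcaabaacaa
  12 |  17 | acbacabacbabcaabaacaa
  13 |   2 | acccbcbbabbabcbacbacabacbabcaabaacaa
  14 |  32 | baacaa
  15 |   9 | babbabcbacbacabacbabcaabaacaa
  16 |  26 | babcaabaacaa
  17 |  12 | babcbacbacabacbabcaabaacaa
  18 |  19 | bacabacbabcaabaacaa
  19 |  23 | bacbabcaabaacaa
  20 |  16 | bacbacabacbabcaabaacaa
  21 |   8 | bbabbabcbacbacabacbabcaabaacaa
  22 |  11 | bbabcbacbacabacbabcaabaacaa
  23 |  28 | bcaabaacaa
  24 |  14 | bcbacbacabacbabcaabaacaa
  25 |   6 | bcbbabbabcbacbacabacbabcaabaacaa
  26 |  35 | caa
  27 |  29 | caabaacaa
  28 |  21 | cabacbabcaabaacaa
  29 |   1 | cacccbcbbabbabcbacbacabacbabcaabaacaa
  30 |  25 | cbabcaabaacaa
  31 |  18 | cbacabacbabcaabaacaa
  32 |  15 | cbacbacabacbabcaabaacaa
  33 |   7 | cbbabbabcbacbacabacbabcaabaacaa
  34 |   5 | cbcbbabbabcbacbacabacbabcaabaacaa
  35 |   0 | ccacccbcbbabbabcbacbacabacbabcaabaacaa
  36 |   4 | ccbcbbabbabcbacbacabacbabcaabaacaa
  37 |   3 | cccbcbbabbabcbacbacabacbabcaabaacaa

[37, 36, 30, 33, 31, 22, 10, 27, 13, 34, 20, 24, 17, 2, 32, 9, 26, 12, 19, 23, 16, 8, 11, 28, 14, 6, 35, 29, 21, 1, 25, 18, 15, 7, 5, 0, 4, 3]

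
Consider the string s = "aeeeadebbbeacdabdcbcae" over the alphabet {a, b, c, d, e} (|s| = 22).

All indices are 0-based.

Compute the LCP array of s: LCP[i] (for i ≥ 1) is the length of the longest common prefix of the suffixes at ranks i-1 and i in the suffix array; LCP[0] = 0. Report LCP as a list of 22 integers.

[0, 1, 1, 1, 2, 0, 2, 1, 1, 1, 0, 1, 1, 0, 1, 1, 0, 1, 2, 1, 1, 2]

sorted suffixes:
  #0 SA[0]=14  'abdcbcae'
  #1 SA[1]=11  'acdabdcbcae'
  #2 SA[2]=4  'adebbbeacdabdcbcae'
  #3 SA[3]=20  'ae'
  #4 SA[4]=0  'aeeeadebbbeacdabdcbcae'
  #5 SA[5]=7  'bbbeacdabdcbcae'
  #6 SA[6]=8  'bbeacdabdcbcae'
  #7 SA[7]=18  'bcae'
  #8 SA[8]=15  'bdcbcae'
  #9 SA[9]=9  'beacdabdcbcae'
  #10 SA[10]=19  'cae'
  #11 SA[11]=17  'cbcae'
  #12 SA[12]=12  'cdabdcbcae'
  #13 SA[13]=13  'dabdcbcae'
  #14 SA[14]=16  'dcbcae'
  #15 SA[15]=5  'debbbeacdabdcbcae'
  #16 SA[16]=21  'e'
  #17 SA[17]=10  'eacdabdcbcae'
  #18 SA[18]=3  'eadebbbeacdabdcbcae'
  #19 SA[19]=6  'ebbbeacdabdcbcae'
  #20 SA[20]=2  'eeadebbbeacdabdcbcae'
  #21 SA[21]=1  'eeeadebbbeacdabdcbcae'

SA = [14, 11, 4, 20, 0, 7, 8, 18, 15, 9, 19, 17, 12, 13, 16, 5, 21, 10, 3, 6, 2, 1]
[i] adj suffixes → lcp
  [1] 14/11 → 1 ('a')
  [2] 11/4 → 1 ('a')
  [3] 4/20 → 1 ('a')
  [4] 20/0 → 2 ('ae')
  [5] 0/7 → 0 ('')
  [6] 7/8 → 2 ('bb')
  [7] 8/18 → 1 ('b')
  [8] 18/15 → 1 ('b')
  [9] 15/9 → 1 ('b')
  [10] 9/19 → 0 ('')
  [11] 19/17 → 1 ('c')
  [12] 17/12 → 1 ('c')
  [13] 12/13 → 0 ('')
  [14] 13/16 → 1 ('d')
  [15] 16/5 → 1 ('d')
  [16] 5/21 → 0 ('')
  [17] 21/10 → 1 ('e')
  [18] 10/3 → 2 ('ea')
  [19] 3/6 → 1 ('e')
  [20] 6/2 → 1 ('e')
  [21] 2/1 → 2 ('ee')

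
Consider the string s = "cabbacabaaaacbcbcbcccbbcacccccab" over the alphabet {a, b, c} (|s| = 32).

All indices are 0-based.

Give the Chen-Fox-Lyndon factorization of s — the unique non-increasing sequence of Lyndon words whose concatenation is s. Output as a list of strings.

["c", "abbac", "ab", "aaaacbcbcbcccbbcacccccab"]

emit factor 1: 'c' (i=0, period=1)
emit factor 2: 'abbac' (i=1, period=5)
emit factor 3: 'ab' (i=6, period=2)
emit factor 4: 'aaaacbcbcbcccbbcacccccab' (i=8, period=24)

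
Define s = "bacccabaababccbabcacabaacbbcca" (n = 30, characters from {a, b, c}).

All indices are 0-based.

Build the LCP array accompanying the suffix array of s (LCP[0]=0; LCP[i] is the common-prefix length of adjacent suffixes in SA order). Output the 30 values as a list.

[0, 1, 2, 1, 4, 3, 2, 3, 1, 2, 2, 0, 3, 2, 4, 2, 1, 1, 2, 3, 0, 2, 5, 2, 1, 2, 1, 3, 2, 2]

rank→(start, suffix):
  0 → (29, 'a')
  1 → (7, 'aababccbabcacabaacbbcca')
  2 → (22, 'aacbbcca')
  3 → (5, 'abaababccbabcacabaacbbcca')
  4 → (20, 'abaacbbcca')
  5 → (8, 'ababccbabcacabaacbbcca')
  6 → (15, 'abcacabaacbbcca')
  7 → (10, 'abccbabcacabaacbbcca')
  8 → (18, 'acabaacbbcca')
  9 → (23, 'acbbcca')
  10 → (1, 'acccabaababccbabcacabaacbbcca')
  11 → (6, 'baababccbabcacabaacbbcca')
  12 → (21, 'baacbbcca')
  13 → (14, 'babcacabaacbbcca')
  14 → (9, 'babccbabcacabaacbbcca')
  15 → (0, 'bacccabaababccbabcacabaacbbcca')
  16 → (25, 'bbcca')
  17 → (16, 'bcacabaacbbcca')
  18 → (26, 'bcca')
  19 → (11, 'bccbabcacabaacbbcca')
  20 → (28, 'ca')
  21 → (4, 'cabaababccbabcacabaacbbcca')
  22 → (19, 'cabaacbbcca')
  23 → (17, 'cacabaacbbcca')
  24 → (13, 'cbabcacabaacbbcca')
  25 → (24, 'cbbcca')
  26 → (27, 'cca')
  27 → (3, 'ccabaababccbabcacabaacbbcca')
  28 → (12, 'ccbabcacabaacbbcca')
  29 → (2, 'cccabaababccbabcacabaacbbcca')

SA = [29, 7, 22, 5, 20, 8, 15, 10, 18, 23, 1, 6, 21, 14, 9, 0, 25, 16, 26, 11, 28, 4, 19, 17, 13, 24, 27, 3, 12, 2]
i: (SA[i-1],SA[i]) lcp shared
  1: (29,7) 1 'a'
  2: (7,22) 2 'aa'
  3: (22,5) 1 'a'
  4: (5,20) 4 'abaa'
  5: (20,8) 3 'aba'
  6: (8,15) 2 'ab'
  7: (15,10) 3 'abc'
  8: (10,18) 1 'a'
  9: (18,23) 2 'ac'
  10: (23,1) 2 'ac'
  11: (1,6) 0 ''
  12: (6,21) 3 'baa'
  13: (21,14) 2 'ba'
  14: (14,9) 4 'babc'
  15: (9,0) 2 'ba'
  16: (0,25) 1 'b'
  17: (25,16) 1 'b'
  18: (16,26) 2 'bc'
  19: (26,11) 3 'bcc'
  20: (11,28) 0 ''
  21: (28,4) 2 'ca'
  22: (4,19) 5 'cabaa'
  23: (19,17) 2 'ca'
  24: (17,13) 1 'c'
  25: (13,24) 2 'cb'
  26: (24,27) 1 'c'
  27: (27,3) 3 'cca'
  28: (3,12) 2 'cc'
  29: (12,2) 2 'cc'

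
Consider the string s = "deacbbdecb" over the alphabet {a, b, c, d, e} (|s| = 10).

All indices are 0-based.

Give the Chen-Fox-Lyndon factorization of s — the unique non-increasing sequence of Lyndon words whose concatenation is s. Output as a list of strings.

["de", "acbbdecb"]

emit factor 1: 'de' (i=0, period=2)
emit factor 2: 'acbbdecb' (i=2, period=8)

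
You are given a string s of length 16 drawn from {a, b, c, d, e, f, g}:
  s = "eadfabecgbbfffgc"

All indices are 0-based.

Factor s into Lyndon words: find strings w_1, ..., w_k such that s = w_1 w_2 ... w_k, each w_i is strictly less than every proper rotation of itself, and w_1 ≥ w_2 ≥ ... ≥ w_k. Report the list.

["e", "adf", "abecgbbfffgc"]

emit factor 1: 'e' (i=0, period=1)
emit factor 2: 'adf' (i=1, period=3)
emit factor 3: 'abecgbbfffgc' (i=4, period=12)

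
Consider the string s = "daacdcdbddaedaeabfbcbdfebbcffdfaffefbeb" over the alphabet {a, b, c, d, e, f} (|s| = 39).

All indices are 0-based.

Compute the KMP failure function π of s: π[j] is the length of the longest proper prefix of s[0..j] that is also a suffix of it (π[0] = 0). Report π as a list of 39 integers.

[0, 0, 0, 0, 1, 0, 1, 0, 1, 1, 2, 0, 1, 2, 0, 0, 0, 0, 0, 0, 0, 1, 0, 0, 0, 0, 0, 0, 0, 1, 0, 0, 0, 0, 0, 0, 0, 0, 0]

π[0] = 0
j=1 s[j]='a': π[1]=0 (border '')
j=2 s[j]='a': π[2]=0 (border '')
j=3 s[j]='c': π[3]=0 (border '')
j=4 s[j]='d': π[4]=1 (border 'd')
j=5 s[j]='c': k: 1→0; π[5]=0 (border '')
j=6 s[j]='d': π[6]=1 (border 'd')
j=7 s[j]='b': k: 1→0; π[7]=0 (border '')
j=8 s[j]='d': π[8]=1 (border 'd')
j=9 s[j]='d': k: 1→0; π[9]=1 (border 'd')
j=10 s[j]='a': π[10]=2 (border 'da')
j=11 s[j]='e': k: 2→0; π[11]=0 (border '')
j=12 s[j]='d': π[12]=1 (border 'd')
j=13 s[j]='a': π[13]=2 (border 'da')
j=14 s[j]='e': k: 2→0; π[14]=0 (border '')
j=15 s[j]='a': π[15]=0 (border '')
j=16 s[j]='b': π[16]=0 (border '')
j=17 s[j]='f': π[17]=0 (border '')
j=18 s[j]='b': π[18]=0 (border '')
j=19 s[j]='c': π[19]=0 (border '')
j=20 s[j]='b': π[20]=0 (border '')
j=21 s[j]='d': π[21]=1 (border 'd')
j=22 s[j]='f': k: 1→0; π[22]=0 (border '')
j=23 s[j]='e': π[23]=0 (border '')
j=24 s[j]='b': π[24]=0 (border '')
j=25 s[j]='b': π[25]=0 (border '')
j=26 s[j]='c': π[26]=0 (border '')
j=27 s[j]='f': π[27]=0 (border '')
j=28 s[j]='f': π[28]=0 (border '')
j=29 s[j]='d': π[29]=1 (border 'd')
j=30 s[j]='f': k: 1→0; π[30]=0 (border '')
j=31 s[j]='a': π[31]=0 (border '')
j=32 s[j]='f': π[32]=0 (border '')
j=33 s[j]='f': π[33]=0 (border '')
j=34 s[j]='e': π[34]=0 (border '')
j=35 s[j]='f': π[35]=0 (border '')
j=36 s[j]='b': π[36]=0 (border '')
j=37 s[j]='e': π[37]=0 (border '')
j=38 s[j]='b': π[38]=0 (border '')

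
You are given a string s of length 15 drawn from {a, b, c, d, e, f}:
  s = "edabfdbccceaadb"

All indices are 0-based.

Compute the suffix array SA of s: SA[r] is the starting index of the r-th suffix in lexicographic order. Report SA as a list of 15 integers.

[11, 2, 12, 14, 6, 3, 7, 8, 9, 1, 13, 5, 10, 0, 4]

rank | idx | suffix
   0 |  11 | aadb
   1 |   2 | abfdbccceaadb
   2 |  12 | adb
   3 |  14 | b
   4 |   6 | bccceaadb
   5 |   3 | bfdbccceaadb
   6 |   7 | ccceaadb
   7 |   8 | cceaadb
   8 |   9 | ceaadb
   9 |   1 | dabfdbccceaadb
  10 |  13 | db
  11 |   5 | dbccceaadb
  12 |  10 | eaadb
  13 |   0 | edabfdbccceaadb
  14 |   4 | fdbccceaadb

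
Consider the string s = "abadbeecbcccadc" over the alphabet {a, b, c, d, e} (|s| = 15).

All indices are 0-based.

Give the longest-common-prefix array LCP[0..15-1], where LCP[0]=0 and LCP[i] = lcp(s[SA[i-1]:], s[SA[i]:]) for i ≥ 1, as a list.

sorted suffixes:
  #0 SA[0]=0  'abadbeecbcccadc'
  #1 SA[1]=2  'adbeecbcccadc'
  #2 SA[2]=12  'adc'
  #3 SA[3]=1  'badbeecbcccadc'
  #4 SA[4]=8  'bcccadc'
  #5 SA[5]=4  'beecbcccadc'
  #6 SA[6]=14  'c'
  #7 SA[7]=11  'cadc'
  #8 SA[8]=7  'cbcccadc'
  #9 SA[9]=10  'ccadc'
  #10 SA[10]=9  'cccadc'
  #11 SA[11]=3  'dbeecbcccadc'
  #12 SA[12]=13  'dc'
  #13 SA[13]=6  'ecbcccadc'
  #14 SA[14]=5  'eecbcccadc'

SA = [0, 2, 12, 1, 8, 4, 14, 11, 7, 10, 9, 3, 13, 6, 5]
[i] adj suffixes → lcp
  [1] 0/2 → 1 ('a')
  [2] 2/12 → 2 ('ad')
  [3] 12/1 → 0 ('')
  [4] 1/8 → 1 ('b')
  [5] 8/4 → 1 ('b')
  [6] 4/14 → 0 ('')
  [7] 14/11 → 1 ('c')
  [8] 11/7 → 1 ('c')
  [9] 7/10 → 1 ('c')
  [10] 10/9 → 2 ('cc')
  [11] 9/3 → 0 ('')
  [12] 3/13 → 1 ('d')
  [13] 13/6 → 0 ('')
  [14] 6/5 → 1 ('e')

[0, 1, 2, 0, 1, 1, 0, 1, 1, 1, 2, 0, 1, 0, 1]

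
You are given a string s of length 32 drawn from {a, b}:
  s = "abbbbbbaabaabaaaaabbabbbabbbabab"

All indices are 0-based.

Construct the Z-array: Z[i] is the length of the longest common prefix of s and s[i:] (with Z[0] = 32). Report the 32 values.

Z[0]=32
i=1: fresh scan; Z[1]=0
i=2: fresh scan; Z[2]=0
i=3: fresh scan; Z[3]=0
i=4: fresh scan; Z[4]=0
i=5: fresh scan; Z[5]=0
i=6: fresh scan; Z[6]=0
i=7: fresh scan; Z[7]=1 extend→box=[7,8)
i=8: fresh scan; Z[8]=2 extend→box=[8,10)
i=9: min(r-i=1, Z[1]=0)=0; Z[9]=0
i=10: fresh scan; Z[10]=1 extend→box=[10,11)
i=11: fresh scan; Z[11]=2 extend→box=[11,13)
i=12: min(r-i=1, Z[1]=0)=0; Z[12]=0
i=13: fresh scan; Z[13]=1 extend→box=[13,14)
i=14: fresh scan; Z[14]=1 extend→box=[14,15)
i=15: fresh scan; Z[15]=1 extend→box=[15,16)
i=16: fresh scan; Z[16]=1 extend→box=[16,17)
i=17: fresh scan; Z[17]=3 extend→box=[17,20)
i=18: min(r-i=2, Z[1]=0)=0; Z[18]=0
i=19: min(r-i=1, Z[2]=0)=0; Z[19]=0
i=20: fresh scan; Z[20]=4 extend→box=[20,24)
i=21: min(r-i=3, Z[1]=0)=0; Z[21]=0
i=22: min(r-i=2, Z[2]=0)=0; Z[22]=0
i=23: min(r-i=1, Z[3]=0)=0; Z[23]=0
i=24: fresh scan; Z[24]=4 extend→box=[24,28)
i=25: min(r-i=3, Z[1]=0)=0; Z[25]=0
i=26: min(r-i=2, Z[2]=0)=0; Z[26]=0
i=27: min(r-i=1, Z[3]=0)=0; Z[27]=0
i=28: fresh scan; Z[28]=2 extend→box=[28,30)
i=29: min(r-i=1, Z[1]=0)=0; Z[29]=0
i=30: fresh scan; Z[30]=2 extend→box=[30,32)
i=31: min(r-i=1, Z[1]=0)=0; Z[31]=0

[32, 0, 0, 0, 0, 0, 0, 1, 2, 0, 1, 2, 0, 1, 1, 1, 1, 3, 0, 0, 4, 0, 0, 0, 4, 0, 0, 0, 2, 0, 2, 0]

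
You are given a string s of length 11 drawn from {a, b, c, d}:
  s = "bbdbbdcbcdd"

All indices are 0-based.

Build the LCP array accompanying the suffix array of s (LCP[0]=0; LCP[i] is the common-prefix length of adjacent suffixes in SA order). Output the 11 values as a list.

[0, 3, 1, 1, 2, 0, 1, 0, 1, 1, 1]

rank | idx | suffix
   0 |   0 | bbdbbdcbcdd
   1 |   3 | bbdcbcdd
   2 |   7 | bcdd
   3 |   1 | bdbbdcbcdd
   4 |   4 | bdcbcdd
   5 |   6 | cbcdd
   6 |   8 | cdd
   7 |  10 | d
   8 |   2 | dbbdcbcdd
   9 |   5 | dcbcdd
  10 |   9 | dd

SA = [0, 3, 7, 1, 4, 6, 8, 10, 2, 5, 9]
[i] adj suffixes → lcp
  [1] 0/3 → 3 ('bbd')
  [2] 3/7 → 1 ('b')
  [3] 7/1 → 1 ('b')
  [4] 1/4 → 2 ('bd')
  [5] 4/6 → 0 ('')
  [6] 6/8 → 1 ('c')
  [7] 8/10 → 0 ('')
  [8] 10/2 → 1 ('d')
  [9] 2/5 → 1 ('d')
  [10] 5/9 → 1 ('d')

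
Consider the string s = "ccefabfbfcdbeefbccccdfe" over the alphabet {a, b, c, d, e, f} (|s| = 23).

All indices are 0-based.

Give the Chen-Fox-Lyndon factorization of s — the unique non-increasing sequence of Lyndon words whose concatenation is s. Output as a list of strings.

emit factor 1: 'ccef' (i=0, period=4)
emit factor 2: 'abfbfcdbeefbccccdfe' (i=4, period=19)

["ccef", "abfbfcdbeefbccccdfe"]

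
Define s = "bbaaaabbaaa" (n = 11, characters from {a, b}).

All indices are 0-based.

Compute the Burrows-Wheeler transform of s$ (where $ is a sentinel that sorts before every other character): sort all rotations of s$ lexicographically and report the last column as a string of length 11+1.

rank  rotation      last
    0  $bbaaaabbaaa  a
    1  a$bbaaaabbaa  a
    2  aa$bbaaaabba  a
    3  aaa$bbaaaabb  b
    4  aaaabbaaa$bb  b
    5  aaabbaaa$bba  a
    6  aabbaaa$bbaa  a
    7  abbaaa$bbaaa  a
    8  baaa$bbaaaab  b
    9  baaaabbaaa$b  b
   10  bbaaa$bbaaaa  a
   11  bbaaaabbaaa$  $

aaabbaaabba$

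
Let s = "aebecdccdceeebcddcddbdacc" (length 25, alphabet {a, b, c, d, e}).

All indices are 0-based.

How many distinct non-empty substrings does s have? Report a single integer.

sorted suffixes:
  #0 SA[0]=22  'acc'
  #1 SA[1]=0  'aebecdccdceeebcddcddbdacc'
  #2 SA[2]=13  'bcddcddbdacc'
  #3 SA[3]=20  'bdacc'
  #4 SA[4]=2  'becdccdceeebcddcddbdacc'
  #5 SA[5]=24  'c'
  #6 SA[6]=23  'cc'
  #7 SA[7]=6  'ccdceeebcddcddbdacc'
  #8 SA[8]=4  'cdccdceeebcddcddbdacc'
  #9 SA[9]=7  'cdceeebcddcddbdacc'
  #10 SA[10]=17  'cddbdacc'
  #11 SA[11]=14  'cddcddbdacc'
  #12 SA[12]=9  'ceeebcddcddbdacc'
  #13 SA[13]=21  'dacc'
  #14 SA[14]=19  'dbdacc'
  #15 SA[15]=5  'dccdceeebcddcddbdacc'
  #16 SA[16]=16  'dcddbdacc'
  #17 SA[17]=8  'dceeebcddcddbdacc'
  #18 SA[18]=18  'ddbdacc'
  #19 SA[19]=15  'ddcddbdacc'
  #20 SA[20]=12  'ebcddcddbdacc'
  #21 SA[21]=1  'ebecdccdceeebcddcddbdacc'
  #22 SA[22]=3  'ecdccdceeebcddcddbdacc'
  #23 SA[23]=11  'eebcddcddbdacc'
  #24 SA[24]=10  'eeebcddcddbdacc'

SA = [22, 0, 13, 20, 2, 24, 23, 6, 4, 7, 17, 14, 9, 21, 19, 5, 16, 8, 18, 15, 12, 1, 3, 11, 10]
rank  pair      lcp
   1  s[22:],s[0:]  1  'a'
   2  s[0:],s[13:]  0  ''
   3  s[13:],s[20:]  1  'b'
   4  s[20:],s[2:]  1  'b'
   5  s[2:],s[24:]  0  ''
   6  s[24:],s[23:]  1  'c'
   7  s[23:],s[6:]  2  'cc'
   8  s[6:],s[4:]  1  'c'
   9  s[4:],s[7:]  3  'cdc'
  10  s[7:],s[17:]  2  'cd'
  11  s[17:],s[14:]  3  'cdd'
  12  s[14:],s[9:]  1  'c'
  13  s[9:],s[21:]  0  ''
  14  s[21:],s[19:]  1  'd'
  15  s[19:],s[5:]  1  'd'
  16  s[5:],s[16:]  2  'dc'
  17  s[16:],s[8:]  2  'dc'
  18  s[8:],s[18:]  1  'd'
  19  s[18:],s[15:]  2  'dd'
  20  s[15:],s[12:]  0  ''
  21  s[12:],s[1:]  2  'eb'
  22  s[1:],s[3:]  1  'e'
  23  s[3:],s[11:]  1  'e'
  24  s[11:],s[10:]  2  'ee'

n(n+1)/2 = 25·26/2 = 325
Σ LCP = 0 + 1 + 0 + 1 + 1 + 0 + 1 + 2 + 1 + 3 + 2 + 3 + 1 + 0 + 1 + 1 + 2 + 2 + 1 + 2 + 0 + 2 + 1 + 1 + 2 = 31
distinct = 325 − 31 = 294

294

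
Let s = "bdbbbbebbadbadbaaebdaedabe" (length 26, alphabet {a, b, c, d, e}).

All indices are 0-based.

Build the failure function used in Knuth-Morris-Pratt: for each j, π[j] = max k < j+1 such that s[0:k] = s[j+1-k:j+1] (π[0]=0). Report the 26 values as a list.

[0, 0, 1, 1, 1, 1, 0, 1, 1, 0, 0, 1, 0, 0, 1, 0, 0, 0, 1, 2, 0, 0, 0, 0, 1, 0]

π[0] = 0
j=1 s[j]='d': π[1]=0 (border '')
j=2 s[j]='b': π[2]=1 (border 'b')
j=3 s[j]='b': k: 1→0; π[3]=1 (border 'b')
j=4 s[j]='b': k: 1→0; π[4]=1 (border 'b')
j=5 s[j]='b': k: 1→0; π[5]=1 (border 'b')
j=6 s[j]='e': k: 1→0; π[6]=0 (border '')
j=7 s[j]='b': π[7]=1 (border 'b')
j=8 s[j]='b': k: 1→0; π[8]=1 (border 'b')
j=9 s[j]='a': k: 1→0; π[9]=0 (border '')
j=10 s[j]='d': π[10]=0 (border '')
j=11 s[j]='b': π[11]=1 (border 'b')
j=12 s[j]='a': k: 1→0; π[12]=0 (border '')
j=13 s[j]='d': π[13]=0 (border '')
j=14 s[j]='b': π[14]=1 (border 'b')
j=15 s[j]='a': k: 1→0; π[15]=0 (border '')
j=16 s[j]='a': π[16]=0 (border '')
j=17 s[j]='e': π[17]=0 (border '')
j=18 s[j]='b': π[18]=1 (border 'b')
j=19 s[j]='d': π[19]=2 (border 'bd')
j=20 s[j]='a': k: 2→0; π[20]=0 (border '')
j=21 s[j]='e': π[21]=0 (border '')
j=22 s[j]='d': π[22]=0 (border '')
j=23 s[j]='a': π[23]=0 (border '')
j=24 s[j]='b': π[24]=1 (border 'b')
j=25 s[j]='e': k: 1→0; π[25]=0 (border '')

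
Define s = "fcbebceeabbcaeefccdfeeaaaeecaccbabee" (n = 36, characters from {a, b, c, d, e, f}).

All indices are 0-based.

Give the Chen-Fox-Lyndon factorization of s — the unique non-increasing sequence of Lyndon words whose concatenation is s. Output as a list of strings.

emit factor 1: 'f' (i=0, period=1)
emit factor 2: 'c' (i=1, period=1)
emit factor 3: 'be' (i=2, period=2)
emit factor 4: 'bcee' (i=4, period=4)
emit factor 5: 'abbcaeefccdfee' (i=8, period=14)
emit factor 6: 'aaaeecaccbabee' (i=22, period=14)

["f", "c", "be", "bcee", "abbcaeefccdfee", "aaaeecaccbabee"]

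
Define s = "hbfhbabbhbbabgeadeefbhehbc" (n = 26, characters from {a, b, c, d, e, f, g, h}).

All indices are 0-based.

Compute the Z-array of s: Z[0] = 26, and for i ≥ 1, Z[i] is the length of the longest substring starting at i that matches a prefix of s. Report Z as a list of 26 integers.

Z[0]=26
i=1: i≥r, start 0; Z[1]=0
i=2: i≥r, start 0; Z[2]=0
i=3: i≥r, start 0; Z[3]=2 extend→box=[3,5)
i=4: min(r-i=1, Z[1]=0)=0; Z[4]=0
i=5: i≥r, start 0; Z[5]=0
i=6: i≥r, start 0; Z[6]=0
i=7: i≥r, start 0; Z[7]=0
i=8: i≥r, start 0; Z[8]=2 extend→box=[8,10)
i=9: min(r-i=1, Z[1]=0)=0; Z[9]=0
i=10: i≥r, start 0; Z[10]=0
i=11: i≥r, start 0; Z[11]=0
i=12: i≥r, start 0; Z[12]=0
i=13: i≥r, start 0; Z[13]=0
i=14: i≥r, start 0; Z[14]=0
i=15: i≥r, start 0; Z[15]=0
i=16: i≥r, start 0; Z[16]=0
i=17: i≥r, start 0; Z[17]=0
i=18: i≥r, start 0; Z[18]=0
i=19: i≥r, start 0; Z[19]=0
i=20: i≥r, start 0; Z[20]=0
i=21: i≥r, start 0; Z[21]=1 extend→box=[21,22)
i=22: i≥r, start 0; Z[22]=0
i=23: i≥r, start 0; Z[23]=2 extend→box=[23,25)
i=24: min(r-i=1, Z[1]=0)=0; Z[24]=0
i=25: i≥r, start 0; Z[25]=0

[26, 0, 0, 2, 0, 0, 0, 0, 2, 0, 0, 0, 0, 0, 0, 0, 0, 0, 0, 0, 0, 1, 0, 2, 0, 0]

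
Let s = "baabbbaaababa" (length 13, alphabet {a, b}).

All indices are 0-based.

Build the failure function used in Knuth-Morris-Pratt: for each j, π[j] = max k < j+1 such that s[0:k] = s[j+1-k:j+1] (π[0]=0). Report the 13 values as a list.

π[0] = 0
j=1 s[j]='a': π[1]=0 (border '')
j=2 s[j]='a': π[2]=0 (border '')
j=3 s[j]='b': π[3]=1 (border 'b')
j=4 s[j]='b': k: 1→0; π[4]=1 (border 'b')
j=5 s[j]='b': k: 1→0; π[5]=1 (border 'b')
j=6 s[j]='a': π[6]=2 (border 'ba')
j=7 s[j]='a': π[7]=3 (border 'baa')
j=8 s[j]='a': k: 3→0; π[8]=0 (border '')
j=9 s[j]='b': π[9]=1 (border 'b')
j=10 s[j]='a': π[10]=2 (border 'ba')
j=11 s[j]='b': k: 2→0; π[11]=1 (border 'b')
j=12 s[j]='a': π[12]=2 (border 'ba')

[0, 0, 0, 1, 1, 1, 2, 3, 0, 1, 2, 1, 2]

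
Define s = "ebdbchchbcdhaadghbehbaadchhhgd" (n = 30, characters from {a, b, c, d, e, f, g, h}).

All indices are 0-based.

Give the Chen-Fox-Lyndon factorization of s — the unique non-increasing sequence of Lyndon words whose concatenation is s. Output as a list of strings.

["e", "bd", "bchch", "bcdh", "aadghbehb", "aadchhhgd"]

emit factor 1: 'e' (i=0, period=1)
emit factor 2: 'bd' (i=1, period=2)
emit factor 3: 'bchch' (i=3, period=5)
emit factor 4: 'bcdh' (i=8, period=4)
emit factor 5: 'aadghbehb' (i=12, period=9)
emit factor 6: 'aadchhhgd' (i=21, period=9)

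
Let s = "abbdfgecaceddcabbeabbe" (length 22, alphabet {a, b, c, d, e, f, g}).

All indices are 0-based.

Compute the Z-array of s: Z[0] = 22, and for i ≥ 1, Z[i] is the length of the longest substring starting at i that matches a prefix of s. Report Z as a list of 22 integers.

[22, 0, 0, 0, 0, 0, 0, 0, 1, 0, 0, 0, 0, 0, 3, 0, 0, 0, 3, 0, 0, 0]

Z[0]=22
i=1: outside box; Z[1]=0
i=2: outside box; Z[2]=0
i=3: outside box; Z[3]=0
i=4: outside box; Z[4]=0
i=5: outside box; Z[5]=0
i=6: outside box; Z[6]=0
i=7: outside box; Z[7]=0
i=8: outside box; Z[8]=1 extend→box=[8,9)
i=9: outside box; Z[9]=0
i=10: outside box; Z[10]=0
i=11: outside box; Z[11]=0
i=12: outside box; Z[12]=0
i=13: outside box; Z[13]=0
i=14: outside box; Z[14]=3 extend→box=[14,17)
i=15: min(r-i=2, Z[1]=0)=0; Z[15]=0
i=16: min(r-i=1, Z[2]=0)=0; Z[16]=0
i=17: outside box; Z[17]=0
i=18: outside box; Z[18]=3 extend→box=[18,21)
i=19: min(r-i=2, Z[1]=0)=0; Z[19]=0
i=20: min(r-i=1, Z[2]=0)=0; Z[20]=0
i=21: outside box; Z[21]=0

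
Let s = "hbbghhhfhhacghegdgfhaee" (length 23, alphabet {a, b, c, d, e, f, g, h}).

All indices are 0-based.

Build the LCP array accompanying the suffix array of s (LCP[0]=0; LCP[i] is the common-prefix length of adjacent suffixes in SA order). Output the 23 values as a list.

[0, 1, 0, 1, 0, 0, 0, 1, 1, 0, 2, 0, 1, 1, 2, 0, 2, 1, 1, 1, 1, 2, 2]

rank | idx | suffix
   0 |  10 | acghegdgfhaee
   1 |  20 | aee
   2 |   1 | bbghhhfhhacghegdgfhaee
   3 |   2 | bghhhfhhacghegdgfhaee
   4 |  11 | cghegdgfhaee
   5 |  16 | dgfhaee
   6 |  22 | e
   7 |  21 | ee
   8 |  14 | egdgfhaee
   9 |  18 | fhaee
  10 |   7 | fhhacghegdgfhaee
  11 |  15 | gdgfhaee
  12 |  17 | gfhaee
  13 |  12 | ghegdgfhaee
  14 |   3 | ghhhfhhacghegdgfhaee
  15 |   9 | hacghegdgfhaee
  16 |  19 | haee
  17 |   0 | hbbghhhfhhacghegdgfhaee
  18 |  13 | hegdgfhaee
  19 |   6 | hfhhacghegdgfhaee
  20 |   8 | hhacghegdgfhaee
  21 |   5 | hhfhhacghegdgfhaee
  22 |   4 | hhhfhhacghegdgfhaee

SA = [10, 20, 1, 2, 11, 16, 22, 21, 14, 18, 7, 15, 17, 12, 3, 9, 19, 0, 13, 6, 8, 5, 4]
[i] adj suffixes → lcp
  [1] 10/20 → 1 ('a')
  [2] 20/1 → 0 ('')
  [3] 1/2 → 1 ('b')
  [4] 2/11 → 0 ('')
  [5] 11/16 → 0 ('')
  [6] 16/22 → 0 ('')
  [7] 22/21 → 1 ('e')
  [8] 21/14 → 1 ('e')
  [9] 14/18 → 0 ('')
  [10] 18/7 → 2 ('fh')
  [11] 7/15 → 0 ('')
  [12] 15/17 → 1 ('g')
  [13] 17/12 → 1 ('g')
  [14] 12/3 → 2 ('gh')
  [15] 3/9 → 0 ('')
  [16] 9/19 → 2 ('ha')
  [17] 19/0 → 1 ('h')
  [18] 0/13 → 1 ('h')
  [19] 13/6 → 1 ('h')
  [20] 6/8 → 1 ('h')
  [21] 8/5 → 2 ('hh')
  [22] 5/4 → 2 ('hh')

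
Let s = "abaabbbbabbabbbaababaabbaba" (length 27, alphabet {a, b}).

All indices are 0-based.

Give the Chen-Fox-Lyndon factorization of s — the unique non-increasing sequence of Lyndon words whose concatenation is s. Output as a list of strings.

["ab", "aabbbbabbabbb", "aababaabbab", "a"]

emit factor 1: 'ab' (i=0, period=2)
emit factor 2: 'aabbbbabbabbb' (i=2, period=13)
emit factor 3: 'aababaabbab' (i=15, period=11)
emit factor 4: 'a' (i=26, period=1)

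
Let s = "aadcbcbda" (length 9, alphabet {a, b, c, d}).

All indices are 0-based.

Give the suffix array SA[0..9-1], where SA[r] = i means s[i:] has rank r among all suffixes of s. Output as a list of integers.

rank→(start, suffix):
  0 → (8, 'a')
  1 → (0, 'aadcbcbda')
  2 → (1, 'adcbcbda')
  3 → (4, 'bcbda')
  4 → (6, 'bda')
  5 → (3, 'cbcbda')
  6 → (5, 'cbda')
  7 → (7, 'da')
  8 → (2, 'dcbcbda')

[8, 0, 1, 4, 6, 3, 5, 7, 2]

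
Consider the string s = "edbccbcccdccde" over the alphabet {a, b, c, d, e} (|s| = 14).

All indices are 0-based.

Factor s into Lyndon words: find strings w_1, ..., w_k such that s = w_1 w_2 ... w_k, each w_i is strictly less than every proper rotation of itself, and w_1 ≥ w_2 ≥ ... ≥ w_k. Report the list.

["e", "d", "bccbcccdccde"]

emit factor 1: 'e' (i=0, period=1)
emit factor 2: 'd' (i=1, period=1)
emit factor 3: 'bccbcccdccde' (i=2, period=12)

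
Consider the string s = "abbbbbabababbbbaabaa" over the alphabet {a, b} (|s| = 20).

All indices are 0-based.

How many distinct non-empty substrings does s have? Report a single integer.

rank→(start, suffix):
  0 → (19, 'a')
  1 → (18, 'aa')
  2 → (15, 'aabaa')
  3 → (16, 'abaa')
  4 → (6, 'abababbbbaabaa')
  5 → (8, 'ababbbbaabaa')
  6 → (10, 'abbbbaabaa')
  7 → (0, 'abbbbbabababbbbaabaa')
  8 → (17, 'baa')
  9 → (14, 'baabaa')
  10 → (5, 'babababbbbaabaa')
  11 → (7, 'bababbbbaabaa')
  12 → (9, 'babbbbaabaa')
  13 → (13, 'bbaabaa')
  14 → (4, 'bbabababbbbaabaa')
  15 → (12, 'bbbaabaa')
  16 → (3, 'bbbabababbbbaabaa')
  17 → (11, 'bbbbaabaa')
  18 → (2, 'bbbbabababbbbaabaa')
  19 → (1, 'bbbbbabababbbbaabaa')

SA = [19, 18, 15, 16, 6, 8, 10, 0, 17, 14, 5, 7, 9, 13, 4, 12, 3, 11, 2, 1]
rank  pair      lcp
   1  s[19:],s[18:]  1  'a'
   2  s[18:],s[15:]  2  'aa'
   3  s[15:],s[16:]  1  'a'
   4  s[16:],s[6:]  3  'aba'
   5  s[6:],s[8:]  4  'abab'
   6  s[8:],s[10:]  2  'ab'
   7  s[10:],s[0:]  5  'abbbb'
   8  s[0:],s[17:]  0  ''
   9  s[17:],s[14:]  3  'baa'
  10  s[14:],s[5:]  2  'ba'
  11  s[5:],s[7:]  5  'babab'
  12  s[7:],s[9:]  3  'bab'
  13  s[9:],s[13:]  1  'b'
  14  s[13:],s[4:]  3  'bba'
  15  s[4:],s[12:]  2  'bb'
  16  s[12:],s[3:]  4  'bbba'
  17  s[3:],s[11:]  3  'bbb'
  18  s[11:],s[2:]  5  'bbbba'
  19  s[2:],s[1:]  4  'bbbb'

n(n+1)/2 = 20·21/2 = 210
Σ LCP = 0 + 1 + 2 + 1 + 3 + 4 + 2 + 5 + 0 + 3 + 2 + 5 + 3 + 1 + 3 + 2 + 4 + 3 + 5 + 4 = 53
distinct = 210 − 53 = 157

157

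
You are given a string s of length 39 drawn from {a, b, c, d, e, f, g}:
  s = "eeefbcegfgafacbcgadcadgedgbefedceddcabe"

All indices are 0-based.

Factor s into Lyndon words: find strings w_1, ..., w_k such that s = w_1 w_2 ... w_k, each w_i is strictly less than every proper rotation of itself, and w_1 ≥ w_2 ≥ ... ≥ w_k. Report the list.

emit factor 1: 'eeef' (i=0, period=4)
emit factor 2: 'bcegfg' (i=4, period=6)
emit factor 3: 'af' (i=10, period=2)
emit factor 4: 'acbcgadcadgedgbefedceddc' (i=12, period=24)
emit factor 5: 'abe' (i=36, period=3)

["eeef", "bcegfg", "af", "acbcgadcadgedgbefedceddc", "abe"]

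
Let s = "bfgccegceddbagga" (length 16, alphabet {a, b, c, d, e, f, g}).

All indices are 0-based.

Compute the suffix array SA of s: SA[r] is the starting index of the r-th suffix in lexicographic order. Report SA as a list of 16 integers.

[15, 12, 11, 0, 3, 7, 4, 10, 9, 8, 5, 1, 14, 2, 6, 13]

rank→(start, suffix):
  0 → (15, 'a')
  1 → (12, 'agga')
  2 → (11, 'bagga')
  3 → (0, 'bfgccegceddbagga')
  4 → (3, 'ccegceddbagga')
  5 → (7, 'ceddbagga')
  6 → (4, 'cegceddbagga')
  7 → (10, 'dbagga')
  8 → (9, 'ddbagga')
  9 → (8, 'eddbagga')
  10 → (5, 'egceddbagga')
  11 → (1, 'fgccegceddbagga')
  12 → (14, 'ga')
  13 → (2, 'gccegceddbagga')
  14 → (6, 'gceddbagga')
  15 → (13, 'gga')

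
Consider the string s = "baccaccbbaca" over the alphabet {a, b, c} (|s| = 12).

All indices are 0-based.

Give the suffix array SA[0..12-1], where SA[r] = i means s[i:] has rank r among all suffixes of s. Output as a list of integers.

[11, 9, 1, 4, 8, 0, 7, 10, 3, 6, 2, 5]

rank→(start, suffix):
  0 → (11, 'a')
  1 → (9, 'aca')
  2 → (1, 'accaccbbaca')
  3 → (4, 'accbbaca')
  4 → (8, 'baca')
  5 → (0, 'baccaccbbaca')
  6 → (7, 'bbaca')
  7 → (10, 'ca')
  8 → (3, 'caccbbaca')
  9 → (6, 'cbbaca')
  10 → (2, 'ccaccbbaca')
  11 → (5, 'ccbbaca')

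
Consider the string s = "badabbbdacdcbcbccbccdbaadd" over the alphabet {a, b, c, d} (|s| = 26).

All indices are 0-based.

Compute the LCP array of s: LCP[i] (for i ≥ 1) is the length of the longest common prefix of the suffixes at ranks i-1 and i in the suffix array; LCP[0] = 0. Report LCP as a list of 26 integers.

rank | idx | suffix
   0 |  22 | aadd
   1 |   3 | abbbdacdcbcbccbccdbaadd
   2 |   8 | acdcbcbccbccdbaadd
   3 |   1 | adabbbdacdcbcbccbccdbaadd
   4 |  23 | add
   5 |  21 | baadd
   6 |   0 | badabbbdacdcbcbccbccdbaadd
   7 |   4 | bbbdacdcbcbccbccdbaadd
   8 |   5 | bbdacdcbcbccbccdbaadd
   9 |  12 | bcbccbccdbaadd
  10 |  14 | bccbccdbaadd
  11 |  17 | bccdbaadd
  12 |   6 | bdacdcbcbccbccdbaadd
  13 |  11 | cbcbccbccdbaadd
  14 |  13 | cbccbccdbaadd
  15 |  16 | cbccdbaadd
  16 |  15 | ccbccdbaadd
  17 |  18 | ccdbaadd
  18 |  19 | cdbaadd
  19 |   9 | cdcbcbccbccdbaadd
  20 |  25 | d
  21 |   2 | dabbbdacdcbcbccbccdbaadd
  22 |   7 | dacdcbcbccbccdbaadd
  23 |  20 | dbaadd
  24 |  10 | dcbcbccbccdbaadd
  25 |  24 | dd

SA = [22, 3, 8, 1, 23, 21, 0, 4, 5, 12, 14, 17, 6, 11, 13, 16, 15, 18, 19, 9, 25, 2, 7, 20, 10, 24]
[i] adj suffixes → lcp
  [1] 22/3 → 1 ('a')
  [2] 3/8 → 1 ('a')
  [3] 8/1 → 1 ('a')
  [4] 1/23 → 2 ('ad')
  [5] 23/21 → 0 ('')
  [6] 21/0 → 2 ('ba')
  [7] 0/4 → 1 ('b')
  [8] 4/5 → 2 ('bb')
  [9] 5/12 → 1 ('b')
  [10] 12/14 → 2 ('bc')
  [11] 14/17 → 3 ('bcc')
  [12] 17/6 → 1 ('b')
  [13] 6/11 → 0 ('')
  [14] 11/13 → 3 ('cbc')
  [15] 13/16 → 4 ('cbcc')
  [16] 16/15 → 1 ('c')
  [17] 15/18 → 2 ('cc')
  [18] 18/19 → 1 ('c')
  [19] 19/9 → 2 ('cd')
  [20] 9/25 → 0 ('')
  [21] 25/2 → 1 ('d')
  [22] 2/7 → 2 ('da')
  [23] 7/20 → 1 ('d')
  [24] 20/10 → 1 ('d')
  [25] 10/24 → 1 ('d')

[0, 1, 1, 1, 2, 0, 2, 1, 2, 1, 2, 3, 1, 0, 3, 4, 1, 2, 1, 2, 0, 1, 2, 1, 1, 1]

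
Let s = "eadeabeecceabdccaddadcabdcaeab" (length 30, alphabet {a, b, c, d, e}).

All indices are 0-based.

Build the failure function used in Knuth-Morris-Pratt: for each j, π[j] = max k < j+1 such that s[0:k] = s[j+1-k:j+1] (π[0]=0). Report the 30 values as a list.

[0, 0, 0, 1, 2, 0, 1, 1, 0, 0, 1, 2, 0, 0, 0, 0, 0, 0, 0, 0, 0, 0, 0, 0, 0, 0, 0, 1, 2, 0]

π[0] = 0
j=1 s[j]='a': π[1]=0 (border '')
j=2 s[j]='d': π[2]=0 (border '')
j=3 s[j]='e': π[3]=1 (border 'e')
j=4 s[j]='a': π[4]=2 (border 'ea')
j=5 s[j]='b': k: 2→0; π[5]=0 (border '')
j=6 s[j]='e': π[6]=1 (border 'e')
j=7 s[j]='e': k: 1→0; π[7]=1 (border 'e')
j=8 s[j]='c': k: 1→0; π[8]=0 (border '')
j=9 s[j]='c': π[9]=0 (border '')
j=10 s[j]='e': π[10]=1 (border 'e')
j=11 s[j]='a': π[11]=2 (border 'ea')
j=12 s[j]='b': k: 2→0; π[12]=0 (border '')
j=13 s[j]='d': π[13]=0 (border '')
j=14 s[j]='c': π[14]=0 (border '')
j=15 s[j]='c': π[15]=0 (border '')
j=16 s[j]='a': π[16]=0 (border '')
j=17 s[j]='d': π[17]=0 (border '')
j=18 s[j]='d': π[18]=0 (border '')
j=19 s[j]='a': π[19]=0 (border '')
j=20 s[j]='d': π[20]=0 (border '')
j=21 s[j]='c': π[21]=0 (border '')
j=22 s[j]='a': π[22]=0 (border '')
j=23 s[j]='b': π[23]=0 (border '')
j=24 s[j]='d': π[24]=0 (border '')
j=25 s[j]='c': π[25]=0 (border '')
j=26 s[j]='a': π[26]=0 (border '')
j=27 s[j]='e': π[27]=1 (border 'e')
j=28 s[j]='a': π[28]=2 (border 'ea')
j=29 s[j]='b': k: 2→0; π[29]=0 (border '')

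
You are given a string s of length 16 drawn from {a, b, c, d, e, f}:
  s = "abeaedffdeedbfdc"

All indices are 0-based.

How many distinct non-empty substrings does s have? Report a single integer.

124

sorted suffixes:
  #0 SA[0]=0  'abeaedffdeedbfdc'
  #1 SA[1]=3  'aedffdeedbfdc'
  #2 SA[2]=1  'beaedffdeedbfdc'
  #3 SA[3]=12  'bfdc'
  #4 SA[4]=15  'c'
  #5 SA[5]=11  'dbfdc'
  #6 SA[6]=14  'dc'
  #7 SA[7]=8  'deedbfdc'
  #8 SA[8]=5  'dffdeedbfdc'
  #9 SA[9]=2  'eaedffdeedbfdc'
  #10 SA[10]=10  'edbfdc'
  #11 SA[11]=4  'edffdeedbfdc'
  #12 SA[12]=9  'eedbfdc'
  #13 SA[13]=13  'fdc'
  #14 SA[14]=7  'fdeedbfdc'
  #15 SA[15]=6  'ffdeedbfdc'

SA = [0, 3, 1, 12, 15, 11, 14, 8, 5, 2, 10, 4, 9, 13, 7, 6]
i: (SA[i-1],SA[i]) lcp shared
  1: (0,3) 1 'a'
  2: (3,1) 0 ''
  3: (1,12) 1 'b'
  4: (12,15) 0 ''
  5: (15,11) 0 ''
  6: (11,14) 1 'd'
  7: (14,8) 1 'd'
  8: (8,5) 1 'd'
  9: (5,2) 0 ''
  10: (2,10) 1 'e'
  11: (10,4) 2 'ed'
  12: (4,9) 1 'e'
  13: (9,13) 0 ''
  14: (13,7) 2 'fd'
  15: (7,6) 1 'f'

n(n+1)/2 = 16·17/2 = 136
Σ LCP = 0 + 1 + 0 + 1 + 0 + 0 + 1 + 1 + 1 + 0 + 1 + 2 + 1 + 0 + 2 + 1 = 12
distinct = 136 − 12 = 124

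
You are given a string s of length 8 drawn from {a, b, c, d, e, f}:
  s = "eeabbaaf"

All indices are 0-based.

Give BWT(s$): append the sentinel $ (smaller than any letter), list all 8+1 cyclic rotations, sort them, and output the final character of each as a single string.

fbeabae$a

rank  rotation   last
    0  $eeabbaaf  f
    1  aaf$eeabb  b
    2  abbaaf$ee  e
    3  af$eeabba  a
    4  baaf$eeab  b
    5  bbaaf$eea  a
    6  eabbaaf$e  e
    7  eeabbaaf$  $
    8  f$eeabbaa  a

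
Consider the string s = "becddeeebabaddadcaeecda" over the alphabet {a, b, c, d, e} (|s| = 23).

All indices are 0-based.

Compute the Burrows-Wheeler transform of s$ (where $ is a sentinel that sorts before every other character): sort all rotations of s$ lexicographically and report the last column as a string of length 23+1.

rank  rotation                  last
    0  $becddeeebabaddadcaeecda  a
    1  a$becddeeebabaddadcaeecd  d
    2  abaddadcaeecda$becddeeeb  b
    3  adcaeecda$becddeeebabadd  d
    4  addadcaeecda$becddeeebab  b
    5  aeecda$becddeeebabaddadc  c
    6  babaddadcaeecda$becddeee  e
    7  baddadcaeecda$becddeeeba  a
    8  becddeeebabaddadcaeecda$  $
    9  caeecda$becddeeebabaddad  d
   10  cda$becddeeebabaddadcaee  e
   11  cddeeebabaddadcaeecda$be  e
   12  da$becddeeebabaddadcaeec  c
   13  dadcaeecda$becddeeebabad  d
   14  dcaeecda$becddeeebabadda  a
   15  ddadcaeecda$becddeeebaba  a
   16  ddeeebabaddadcaeecda$bec  c
   17  deeebabaddadcaeecda$becd  d
   18  ebabaddadcaeecda$becddee  e
   19  ecda$becddeeebabaddadcae  e
   20  ecddeeebabaddadcaeecda$b  b
   21  eebabaddadcaeecda$becdde  e
   22  eecda$becddeeebabaddadca  a
   23  eeebabaddadcaeecda$becdd  d

adbdbcea$deecdaacdeebead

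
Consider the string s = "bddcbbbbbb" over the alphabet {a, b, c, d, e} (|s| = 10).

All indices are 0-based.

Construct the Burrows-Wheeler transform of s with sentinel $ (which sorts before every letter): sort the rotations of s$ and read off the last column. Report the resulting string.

rank  rotation     last
    0  $bddcbbbbbb  b
    1  b$bddcbbbbb  b
    2  bb$bddcbbbb  b
    3  bbb$bddcbbb  b
    4  bbbb$bddcbb  b
    5  bbbbb$bddcb  b
    6  bbbbbb$bddc  c
    7  bddcbbbbbb$  $
    8  cbbbbbb$bdd  d
    9  dcbbbbbb$bd  d
   10  ddcbbbbbb$b  b

bbbbbbc$ddb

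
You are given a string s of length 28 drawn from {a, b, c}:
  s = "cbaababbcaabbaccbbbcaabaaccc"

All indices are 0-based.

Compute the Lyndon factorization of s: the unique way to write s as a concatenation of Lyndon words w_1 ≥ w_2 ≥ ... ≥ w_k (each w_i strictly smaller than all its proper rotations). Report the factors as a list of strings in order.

emit factor 1: 'c' (i=0, period=1)
emit factor 2: 'b' (i=1, period=1)
emit factor 3: 'aababbcaabbaccbbbc' (i=2, period=18)
emit factor 4: 'aabaaccc' (i=20, period=8)

["c", "b", "aababbcaabbaccbbbc", "aabaaccc"]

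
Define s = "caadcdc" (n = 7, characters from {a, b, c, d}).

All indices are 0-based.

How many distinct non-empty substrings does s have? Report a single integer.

23

sorted suffixes:
  #0 SA[0]=1  'aadcdc'
  #1 SA[1]=2  'adcdc'
  #2 SA[2]=6  'c'
  #3 SA[3]=0  'caadcdc'
  #4 SA[4]=4  'cdc'
  #5 SA[5]=5  'dc'
  #6 SA[6]=3  'dcdc'

SA = [1, 2, 6, 0, 4, 5, 3]
i: (SA[i-1],SA[i]) lcp shared
  1: (1,2) 1 'a'
  2: (2,6) 0 ''
  3: (6,0) 1 'c'
  4: (0,4) 1 'c'
  5: (4,5) 0 ''
  6: (5,3) 2 'dc'

n(n+1)/2 = 7·8/2 = 28
Σ LCP = 0 + 1 + 0 + 1 + 1 + 0 + 2 = 5
distinct = 28 − 5 = 23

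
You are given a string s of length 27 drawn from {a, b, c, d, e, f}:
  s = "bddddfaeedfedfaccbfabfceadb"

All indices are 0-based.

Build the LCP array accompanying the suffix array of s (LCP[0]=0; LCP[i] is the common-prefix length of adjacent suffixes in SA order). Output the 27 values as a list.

sorted suffixes:
  #0 SA[0]=19  'abfceadb'
  #1 SA[1]=14  'accbfabfceadb'
  #2 SA[2]=24  'adb'
  #3 SA[3]=6  'aeedfedfaccbfabfceadb'
  #4 SA[4]=26  'b'
  #5 SA[5]=0  'bddddfaeedfedfaccbfabfceadb'
  #6 SA[6]=17  'bfabfceadb'
  #7 SA[7]=20  'bfceadb'
  #8 SA[8]=16  'cbfabfceadb'
  #9 SA[9]=15  'ccbfabfceadb'
  #10 SA[10]=22  'ceadb'
  #11 SA[11]=25  'db'
  #12 SA[12]=1  'ddddfaeedfedfaccbfabfceadb'
  #13 SA[13]=2  'dddfaeedfedfaccbfabfceadb'
  #14 SA[14]=3  'ddfaeedfedfaccbfabfceadb'
  #15 SA[15]=12  'dfaccbfabfceadb'
  #16 SA[16]=4  'dfaeedfedfaccbfabfceadb'
  #17 SA[17]=9  'dfedfaccbfabfceadb'
  #18 SA[18]=23  'eadb'
  #19 SA[19]=11  'edfaccbfabfceadb'
  #20 SA[20]=8  'edfedfaccbfabfceadb'
  #21 SA[21]=7  'eedfedfaccbfabfceadb'
  #22 SA[22]=18  'fabfceadb'
  #23 SA[23]=13  'faccbfabfceadb'
  #24 SA[24]=5  'faeedfedfaccbfabfceadb'
  #25 SA[25]=21  'fceadb'
  #26 SA[26]=10  'fedfaccbfabfceadb'

SA = [19, 14, 24, 6, 26, 0, 17, 20, 16, 15, 22, 25, 1, 2, 3, 12, 4, 9, 23, 11, 8, 7, 18, 13, 5, 21, 10]
i: (SA[i-1],SA[i]) lcp shared
  1: (19,14) 1 'a'
  2: (14,24) 1 'a'
  3: (24,6) 1 'a'
  4: (6,26) 0 ''
  5: (26,0) 1 'b'
  6: (0,17) 1 'b'
  7: (17,20) 2 'bf'
  8: (20,16) 0 ''
  9: (16,15) 1 'c'
  10: (15,22) 1 'c'
  11: (22,25) 0 ''
  12: (25,1) 1 'd'
  13: (1,2) 3 'ddd'
  14: (2,3) 2 'dd'
  15: (3,12) 1 'd'
  16: (12,4) 3 'dfa'
  17: (4,9) 2 'df'
  18: (9,23) 0 ''
  19: (23,11) 1 'e'
  20: (11,8) 3 'edf'
  21: (8,7) 1 'e'
  22: (7,18) 0 ''
  23: (18,13) 2 'fa'
  24: (13,5) 2 'fa'
  25: (5,21) 1 'f'
  26: (21,10) 1 'f'

[0, 1, 1, 1, 0, 1, 1, 2, 0, 1, 1, 0, 1, 3, 2, 1, 3, 2, 0, 1, 3, 1, 0, 2, 2, 1, 1]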